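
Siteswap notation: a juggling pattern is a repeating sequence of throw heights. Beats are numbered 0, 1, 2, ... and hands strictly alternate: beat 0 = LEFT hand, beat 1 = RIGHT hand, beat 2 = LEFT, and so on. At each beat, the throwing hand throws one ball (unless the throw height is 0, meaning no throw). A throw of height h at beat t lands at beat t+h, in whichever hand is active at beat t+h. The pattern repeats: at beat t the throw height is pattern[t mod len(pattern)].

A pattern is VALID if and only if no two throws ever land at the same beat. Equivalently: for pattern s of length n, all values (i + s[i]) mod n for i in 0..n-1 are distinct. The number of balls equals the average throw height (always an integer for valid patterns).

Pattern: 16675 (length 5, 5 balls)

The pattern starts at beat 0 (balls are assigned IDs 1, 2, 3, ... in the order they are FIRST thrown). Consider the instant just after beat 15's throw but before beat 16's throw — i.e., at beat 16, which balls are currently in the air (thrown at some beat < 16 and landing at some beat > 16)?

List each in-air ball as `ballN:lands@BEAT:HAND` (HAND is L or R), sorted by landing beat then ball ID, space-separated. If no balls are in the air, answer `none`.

Beat 0 (L): throw ball1 h=1 -> lands@1:R; in-air after throw: [b1@1:R]
Beat 1 (R): throw ball1 h=6 -> lands@7:R; in-air after throw: [b1@7:R]
Beat 2 (L): throw ball2 h=6 -> lands@8:L; in-air after throw: [b1@7:R b2@8:L]
Beat 3 (R): throw ball3 h=7 -> lands@10:L; in-air after throw: [b1@7:R b2@8:L b3@10:L]
Beat 4 (L): throw ball4 h=5 -> lands@9:R; in-air after throw: [b1@7:R b2@8:L b4@9:R b3@10:L]
Beat 5 (R): throw ball5 h=1 -> lands@6:L; in-air after throw: [b5@6:L b1@7:R b2@8:L b4@9:R b3@10:L]
Beat 6 (L): throw ball5 h=6 -> lands@12:L; in-air after throw: [b1@7:R b2@8:L b4@9:R b3@10:L b5@12:L]
Beat 7 (R): throw ball1 h=6 -> lands@13:R; in-air after throw: [b2@8:L b4@9:R b3@10:L b5@12:L b1@13:R]
Beat 8 (L): throw ball2 h=7 -> lands@15:R; in-air after throw: [b4@9:R b3@10:L b5@12:L b1@13:R b2@15:R]
Beat 9 (R): throw ball4 h=5 -> lands@14:L; in-air after throw: [b3@10:L b5@12:L b1@13:R b4@14:L b2@15:R]
Beat 10 (L): throw ball3 h=1 -> lands@11:R; in-air after throw: [b3@11:R b5@12:L b1@13:R b4@14:L b2@15:R]
Beat 11 (R): throw ball3 h=6 -> lands@17:R; in-air after throw: [b5@12:L b1@13:R b4@14:L b2@15:R b3@17:R]
Beat 12 (L): throw ball5 h=6 -> lands@18:L; in-air after throw: [b1@13:R b4@14:L b2@15:R b3@17:R b5@18:L]
Beat 13 (R): throw ball1 h=7 -> lands@20:L; in-air after throw: [b4@14:L b2@15:R b3@17:R b5@18:L b1@20:L]
Beat 14 (L): throw ball4 h=5 -> lands@19:R; in-air after throw: [b2@15:R b3@17:R b5@18:L b4@19:R b1@20:L]
Beat 15 (R): throw ball2 h=1 -> lands@16:L; in-air after throw: [b2@16:L b3@17:R b5@18:L b4@19:R b1@20:L]
Beat 16 (L): throw ball2 h=6 -> lands@22:L; in-air after throw: [b3@17:R b5@18:L b4@19:R b1@20:L b2@22:L]

Answer: ball3:lands@17:R ball5:lands@18:L ball4:lands@19:R ball1:lands@20:L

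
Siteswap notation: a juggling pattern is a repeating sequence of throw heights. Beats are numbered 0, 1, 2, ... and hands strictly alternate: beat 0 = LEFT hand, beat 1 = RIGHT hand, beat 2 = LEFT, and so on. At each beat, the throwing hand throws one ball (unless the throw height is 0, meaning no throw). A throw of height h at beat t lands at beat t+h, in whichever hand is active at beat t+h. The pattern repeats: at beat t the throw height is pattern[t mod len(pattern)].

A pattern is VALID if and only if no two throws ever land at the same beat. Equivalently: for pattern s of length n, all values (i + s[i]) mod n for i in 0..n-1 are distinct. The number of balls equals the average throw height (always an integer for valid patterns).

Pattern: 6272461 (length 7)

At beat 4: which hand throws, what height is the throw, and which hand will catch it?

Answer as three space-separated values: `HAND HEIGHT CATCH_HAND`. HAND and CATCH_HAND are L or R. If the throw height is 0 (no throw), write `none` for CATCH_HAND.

Beat 4: 4 mod 2 = 0, so hand = L
Throw height = pattern[4 mod 7] = pattern[4] = 4
Lands at beat 4+4=8, 8 mod 2 = 0, so catch hand = L

Answer: L 4 L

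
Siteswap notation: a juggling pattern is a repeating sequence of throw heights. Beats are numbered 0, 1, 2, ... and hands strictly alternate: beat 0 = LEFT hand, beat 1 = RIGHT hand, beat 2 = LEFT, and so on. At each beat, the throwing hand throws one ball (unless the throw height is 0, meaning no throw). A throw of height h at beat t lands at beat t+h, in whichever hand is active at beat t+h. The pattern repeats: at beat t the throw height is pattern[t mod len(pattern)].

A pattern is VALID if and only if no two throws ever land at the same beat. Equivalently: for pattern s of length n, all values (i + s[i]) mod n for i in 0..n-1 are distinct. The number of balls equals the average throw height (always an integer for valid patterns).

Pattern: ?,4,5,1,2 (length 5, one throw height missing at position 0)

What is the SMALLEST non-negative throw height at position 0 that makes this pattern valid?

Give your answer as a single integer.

Answer: 3

Derivation:
i=0: s[i]=? (unknown)
i=1: (1 + 4) mod 5 = 0
i=2: (2 + 5) mod 5 = 2
i=3: (3 + 1) mod 5 = 4
i=4: (4 + 2) mod 5 = 1
Known residues: [0, 1, 2, 4]; need a permutation of 0..4, so missing residue r = 3
Need (0 + s) mod 5 = 3; smallest s = (3 - 0) mod 5 = 3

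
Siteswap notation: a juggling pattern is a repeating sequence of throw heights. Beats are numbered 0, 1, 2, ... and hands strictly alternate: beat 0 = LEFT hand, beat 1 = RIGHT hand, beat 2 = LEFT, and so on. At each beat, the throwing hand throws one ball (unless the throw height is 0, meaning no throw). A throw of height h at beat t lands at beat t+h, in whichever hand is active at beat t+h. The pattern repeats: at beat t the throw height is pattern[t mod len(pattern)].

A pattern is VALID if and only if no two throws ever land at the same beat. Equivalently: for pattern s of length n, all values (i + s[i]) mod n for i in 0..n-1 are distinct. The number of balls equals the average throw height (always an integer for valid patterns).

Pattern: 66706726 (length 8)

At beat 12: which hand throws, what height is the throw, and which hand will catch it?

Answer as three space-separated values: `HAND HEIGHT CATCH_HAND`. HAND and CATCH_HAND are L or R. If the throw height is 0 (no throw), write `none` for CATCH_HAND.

Answer: L 6 L

Derivation:
Beat 12: 12 mod 2 = 0, so hand = L
Throw height = pattern[12 mod 8] = pattern[4] = 6
Lands at beat 12+6=18, 18 mod 2 = 0, so catch hand = L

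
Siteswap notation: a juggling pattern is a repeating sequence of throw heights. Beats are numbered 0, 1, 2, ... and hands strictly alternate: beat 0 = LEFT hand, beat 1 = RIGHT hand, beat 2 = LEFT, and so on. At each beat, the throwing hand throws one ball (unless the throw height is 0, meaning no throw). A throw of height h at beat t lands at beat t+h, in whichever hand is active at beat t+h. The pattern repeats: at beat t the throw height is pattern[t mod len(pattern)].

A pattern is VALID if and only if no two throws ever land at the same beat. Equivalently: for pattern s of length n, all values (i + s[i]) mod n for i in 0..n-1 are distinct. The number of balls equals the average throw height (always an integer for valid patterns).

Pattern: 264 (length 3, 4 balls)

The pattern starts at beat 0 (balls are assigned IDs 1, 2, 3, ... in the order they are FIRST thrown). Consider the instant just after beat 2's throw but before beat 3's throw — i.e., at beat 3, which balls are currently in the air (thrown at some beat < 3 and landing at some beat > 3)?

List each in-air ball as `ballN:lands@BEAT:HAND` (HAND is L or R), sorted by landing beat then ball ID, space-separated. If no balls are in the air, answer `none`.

Answer: ball1:lands@6:L ball2:lands@7:R

Derivation:
Beat 0 (L): throw ball1 h=2 -> lands@2:L; in-air after throw: [b1@2:L]
Beat 1 (R): throw ball2 h=6 -> lands@7:R; in-air after throw: [b1@2:L b2@7:R]
Beat 2 (L): throw ball1 h=4 -> lands@6:L; in-air after throw: [b1@6:L b2@7:R]
Beat 3 (R): throw ball3 h=2 -> lands@5:R; in-air after throw: [b3@5:R b1@6:L b2@7:R]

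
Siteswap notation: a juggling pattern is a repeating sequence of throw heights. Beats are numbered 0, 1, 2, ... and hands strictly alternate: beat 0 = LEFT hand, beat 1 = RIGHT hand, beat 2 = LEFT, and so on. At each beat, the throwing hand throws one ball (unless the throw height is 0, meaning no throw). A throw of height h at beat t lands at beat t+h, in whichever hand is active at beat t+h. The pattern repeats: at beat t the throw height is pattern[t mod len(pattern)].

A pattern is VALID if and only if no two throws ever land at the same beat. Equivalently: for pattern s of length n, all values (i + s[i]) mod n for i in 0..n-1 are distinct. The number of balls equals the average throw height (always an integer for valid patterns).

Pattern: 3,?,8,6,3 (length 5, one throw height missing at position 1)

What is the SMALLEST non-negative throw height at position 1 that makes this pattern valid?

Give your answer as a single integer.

i=0: (0 + 3) mod 5 = 3
i=1: s[i]=? (unknown)
i=2: (2 + 8) mod 5 = 0
i=3: (3 + 6) mod 5 = 4
i=4: (4 + 3) mod 5 = 2
Known residues: [0, 2, 3, 4]; need a permutation of 0..4, so missing residue r = 1
Need (1 + s) mod 5 = 1; smallest s = (1 - 1) mod 5 = 0

Answer: 0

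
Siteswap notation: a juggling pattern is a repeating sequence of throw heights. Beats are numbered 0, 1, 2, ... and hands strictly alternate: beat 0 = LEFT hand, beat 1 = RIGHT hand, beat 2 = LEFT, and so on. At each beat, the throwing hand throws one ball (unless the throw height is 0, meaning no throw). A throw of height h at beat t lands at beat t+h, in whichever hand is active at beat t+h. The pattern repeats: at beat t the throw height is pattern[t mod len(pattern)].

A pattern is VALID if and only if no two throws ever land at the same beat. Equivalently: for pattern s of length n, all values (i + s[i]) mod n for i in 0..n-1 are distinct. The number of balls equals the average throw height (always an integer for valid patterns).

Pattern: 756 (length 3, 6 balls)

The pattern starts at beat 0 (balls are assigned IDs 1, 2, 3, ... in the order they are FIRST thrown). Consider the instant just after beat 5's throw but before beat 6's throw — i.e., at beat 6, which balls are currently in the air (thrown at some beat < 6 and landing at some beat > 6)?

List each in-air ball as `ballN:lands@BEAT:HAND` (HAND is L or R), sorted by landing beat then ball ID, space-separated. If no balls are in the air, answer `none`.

Beat 0 (L): throw ball1 h=7 -> lands@7:R; in-air after throw: [b1@7:R]
Beat 1 (R): throw ball2 h=5 -> lands@6:L; in-air after throw: [b2@6:L b1@7:R]
Beat 2 (L): throw ball3 h=6 -> lands@8:L; in-air after throw: [b2@6:L b1@7:R b3@8:L]
Beat 3 (R): throw ball4 h=7 -> lands@10:L; in-air after throw: [b2@6:L b1@7:R b3@8:L b4@10:L]
Beat 4 (L): throw ball5 h=5 -> lands@9:R; in-air after throw: [b2@6:L b1@7:R b3@8:L b5@9:R b4@10:L]
Beat 5 (R): throw ball6 h=6 -> lands@11:R; in-air after throw: [b2@6:L b1@7:R b3@8:L b5@9:R b4@10:L b6@11:R]
Beat 6 (L): throw ball2 h=7 -> lands@13:R; in-air after throw: [b1@7:R b3@8:L b5@9:R b4@10:L b6@11:R b2@13:R]

Answer: ball1:lands@7:R ball3:lands@8:L ball5:lands@9:R ball4:lands@10:L ball6:lands@11:R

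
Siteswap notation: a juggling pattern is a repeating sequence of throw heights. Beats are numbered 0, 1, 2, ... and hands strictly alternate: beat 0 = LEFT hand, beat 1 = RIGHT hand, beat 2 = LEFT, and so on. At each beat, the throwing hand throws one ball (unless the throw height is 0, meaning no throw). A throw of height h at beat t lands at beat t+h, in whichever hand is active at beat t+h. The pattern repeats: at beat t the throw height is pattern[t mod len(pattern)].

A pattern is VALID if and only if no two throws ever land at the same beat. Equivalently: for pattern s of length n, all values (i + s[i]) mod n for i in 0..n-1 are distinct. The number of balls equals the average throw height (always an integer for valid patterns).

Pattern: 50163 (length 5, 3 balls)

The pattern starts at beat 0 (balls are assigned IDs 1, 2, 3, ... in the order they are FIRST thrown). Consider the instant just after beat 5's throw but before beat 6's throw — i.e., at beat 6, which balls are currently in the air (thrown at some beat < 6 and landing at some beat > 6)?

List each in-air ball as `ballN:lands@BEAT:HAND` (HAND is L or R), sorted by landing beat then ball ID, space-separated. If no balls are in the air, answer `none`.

Beat 0 (L): throw ball1 h=5 -> lands@5:R; in-air after throw: [b1@5:R]
Beat 2 (L): throw ball2 h=1 -> lands@3:R; in-air after throw: [b2@3:R b1@5:R]
Beat 3 (R): throw ball2 h=6 -> lands@9:R; in-air after throw: [b1@5:R b2@9:R]
Beat 4 (L): throw ball3 h=3 -> lands@7:R; in-air after throw: [b1@5:R b3@7:R b2@9:R]
Beat 5 (R): throw ball1 h=5 -> lands@10:L; in-air after throw: [b3@7:R b2@9:R b1@10:L]

Answer: ball3:lands@7:R ball2:lands@9:R ball1:lands@10:L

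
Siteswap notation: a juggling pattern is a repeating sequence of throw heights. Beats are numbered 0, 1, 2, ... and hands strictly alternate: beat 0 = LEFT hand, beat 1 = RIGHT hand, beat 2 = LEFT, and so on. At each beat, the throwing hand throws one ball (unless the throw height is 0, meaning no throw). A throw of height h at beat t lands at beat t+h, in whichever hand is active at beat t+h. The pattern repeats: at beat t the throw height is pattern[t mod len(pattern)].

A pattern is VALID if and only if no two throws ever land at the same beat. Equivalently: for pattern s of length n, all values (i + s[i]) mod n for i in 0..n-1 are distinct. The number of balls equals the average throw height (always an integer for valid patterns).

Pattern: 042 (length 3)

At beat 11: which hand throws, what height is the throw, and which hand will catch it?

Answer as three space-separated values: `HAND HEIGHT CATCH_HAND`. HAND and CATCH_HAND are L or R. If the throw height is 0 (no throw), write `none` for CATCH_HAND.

Beat 11: 11 mod 2 = 1, so hand = R
Throw height = pattern[11 mod 3] = pattern[2] = 2
Lands at beat 11+2=13, 13 mod 2 = 1, so catch hand = R

Answer: R 2 R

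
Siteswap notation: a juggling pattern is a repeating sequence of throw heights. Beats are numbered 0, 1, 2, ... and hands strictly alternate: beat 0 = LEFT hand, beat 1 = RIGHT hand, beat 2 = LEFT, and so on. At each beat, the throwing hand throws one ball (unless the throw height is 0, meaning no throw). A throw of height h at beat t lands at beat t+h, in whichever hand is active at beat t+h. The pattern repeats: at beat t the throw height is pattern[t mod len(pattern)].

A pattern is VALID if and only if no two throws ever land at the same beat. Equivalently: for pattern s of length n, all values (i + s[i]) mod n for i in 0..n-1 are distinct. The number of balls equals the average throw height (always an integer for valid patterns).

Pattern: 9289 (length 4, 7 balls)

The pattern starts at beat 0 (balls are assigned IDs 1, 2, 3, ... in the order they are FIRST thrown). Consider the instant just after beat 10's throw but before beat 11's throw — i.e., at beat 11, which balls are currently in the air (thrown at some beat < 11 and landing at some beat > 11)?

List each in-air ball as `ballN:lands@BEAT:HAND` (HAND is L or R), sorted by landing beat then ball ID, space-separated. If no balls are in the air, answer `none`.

Answer: ball2:lands@12:L ball4:lands@13:R ball6:lands@14:L ball5:lands@16:L ball7:lands@17:R ball3:lands@18:L

Derivation:
Beat 0 (L): throw ball1 h=9 -> lands@9:R; in-air after throw: [b1@9:R]
Beat 1 (R): throw ball2 h=2 -> lands@3:R; in-air after throw: [b2@3:R b1@9:R]
Beat 2 (L): throw ball3 h=8 -> lands@10:L; in-air after throw: [b2@3:R b1@9:R b3@10:L]
Beat 3 (R): throw ball2 h=9 -> lands@12:L; in-air after throw: [b1@9:R b3@10:L b2@12:L]
Beat 4 (L): throw ball4 h=9 -> lands@13:R; in-air after throw: [b1@9:R b3@10:L b2@12:L b4@13:R]
Beat 5 (R): throw ball5 h=2 -> lands@7:R; in-air after throw: [b5@7:R b1@9:R b3@10:L b2@12:L b4@13:R]
Beat 6 (L): throw ball6 h=8 -> lands@14:L; in-air after throw: [b5@7:R b1@9:R b3@10:L b2@12:L b4@13:R b6@14:L]
Beat 7 (R): throw ball5 h=9 -> lands@16:L; in-air after throw: [b1@9:R b3@10:L b2@12:L b4@13:R b6@14:L b5@16:L]
Beat 8 (L): throw ball7 h=9 -> lands@17:R; in-air after throw: [b1@9:R b3@10:L b2@12:L b4@13:R b6@14:L b5@16:L b7@17:R]
Beat 9 (R): throw ball1 h=2 -> lands@11:R; in-air after throw: [b3@10:L b1@11:R b2@12:L b4@13:R b6@14:L b5@16:L b7@17:R]
Beat 10 (L): throw ball3 h=8 -> lands@18:L; in-air after throw: [b1@11:R b2@12:L b4@13:R b6@14:L b5@16:L b7@17:R b3@18:L]
Beat 11 (R): throw ball1 h=9 -> lands@20:L; in-air after throw: [b2@12:L b4@13:R b6@14:L b5@16:L b7@17:R b3@18:L b1@20:L]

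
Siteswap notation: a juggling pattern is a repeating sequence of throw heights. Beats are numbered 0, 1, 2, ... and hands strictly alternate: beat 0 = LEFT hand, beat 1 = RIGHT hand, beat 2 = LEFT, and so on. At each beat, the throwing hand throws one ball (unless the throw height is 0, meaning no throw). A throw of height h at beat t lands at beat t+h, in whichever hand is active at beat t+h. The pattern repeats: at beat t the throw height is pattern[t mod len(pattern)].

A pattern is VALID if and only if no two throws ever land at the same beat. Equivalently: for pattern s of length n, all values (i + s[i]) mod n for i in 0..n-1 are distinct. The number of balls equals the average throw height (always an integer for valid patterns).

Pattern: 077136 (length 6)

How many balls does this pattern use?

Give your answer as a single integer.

Pattern = [0, 7, 7, 1, 3, 6], length n = 6
  position 0: throw height = 0, running sum = 0
  position 1: throw height = 7, running sum = 7
  position 2: throw height = 7, running sum = 14
  position 3: throw height = 1, running sum = 15
  position 4: throw height = 3, running sum = 18
  position 5: throw height = 6, running sum = 24
Total sum = 24; balls = sum / n = 24 / 6 = 4

Answer: 4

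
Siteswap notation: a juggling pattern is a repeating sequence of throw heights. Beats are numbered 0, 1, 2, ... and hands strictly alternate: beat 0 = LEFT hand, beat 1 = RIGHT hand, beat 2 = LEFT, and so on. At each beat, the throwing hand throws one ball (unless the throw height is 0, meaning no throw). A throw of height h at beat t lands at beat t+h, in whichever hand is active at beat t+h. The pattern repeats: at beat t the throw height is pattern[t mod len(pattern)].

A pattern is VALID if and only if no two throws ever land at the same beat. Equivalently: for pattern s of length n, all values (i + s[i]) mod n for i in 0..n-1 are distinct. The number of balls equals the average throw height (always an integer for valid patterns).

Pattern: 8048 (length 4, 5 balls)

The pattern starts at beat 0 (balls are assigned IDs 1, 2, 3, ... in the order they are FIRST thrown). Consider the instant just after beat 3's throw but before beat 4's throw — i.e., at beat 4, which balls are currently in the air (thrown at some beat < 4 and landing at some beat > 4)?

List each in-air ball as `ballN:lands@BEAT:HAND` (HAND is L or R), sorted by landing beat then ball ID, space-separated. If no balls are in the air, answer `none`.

Answer: ball2:lands@6:L ball1:lands@8:L ball3:lands@11:R

Derivation:
Beat 0 (L): throw ball1 h=8 -> lands@8:L; in-air after throw: [b1@8:L]
Beat 2 (L): throw ball2 h=4 -> lands@6:L; in-air after throw: [b2@6:L b1@8:L]
Beat 3 (R): throw ball3 h=8 -> lands@11:R; in-air after throw: [b2@6:L b1@8:L b3@11:R]
Beat 4 (L): throw ball4 h=8 -> lands@12:L; in-air after throw: [b2@6:L b1@8:L b3@11:R b4@12:L]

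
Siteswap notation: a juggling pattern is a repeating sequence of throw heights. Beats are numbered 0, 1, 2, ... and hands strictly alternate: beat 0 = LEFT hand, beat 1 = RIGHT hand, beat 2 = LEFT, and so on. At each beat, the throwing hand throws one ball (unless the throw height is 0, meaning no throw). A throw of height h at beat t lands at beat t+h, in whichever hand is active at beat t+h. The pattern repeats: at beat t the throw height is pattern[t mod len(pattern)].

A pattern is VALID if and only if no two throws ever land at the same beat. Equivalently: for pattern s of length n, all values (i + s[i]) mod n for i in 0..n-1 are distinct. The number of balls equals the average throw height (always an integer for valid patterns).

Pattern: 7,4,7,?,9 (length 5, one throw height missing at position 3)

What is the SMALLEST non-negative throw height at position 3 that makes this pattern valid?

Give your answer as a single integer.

i=0: (0 + 7) mod 5 = 2
i=1: (1 + 4) mod 5 = 0
i=2: (2 + 7) mod 5 = 4
i=3: s[i]=? (unknown)
i=4: (4 + 9) mod 5 = 3
Known residues: [0, 2, 3, 4]; need a permutation of 0..4, so missing residue r = 1
Need (3 + s) mod 5 = 1; smallest s = (1 - 3) mod 5 = 3

Answer: 3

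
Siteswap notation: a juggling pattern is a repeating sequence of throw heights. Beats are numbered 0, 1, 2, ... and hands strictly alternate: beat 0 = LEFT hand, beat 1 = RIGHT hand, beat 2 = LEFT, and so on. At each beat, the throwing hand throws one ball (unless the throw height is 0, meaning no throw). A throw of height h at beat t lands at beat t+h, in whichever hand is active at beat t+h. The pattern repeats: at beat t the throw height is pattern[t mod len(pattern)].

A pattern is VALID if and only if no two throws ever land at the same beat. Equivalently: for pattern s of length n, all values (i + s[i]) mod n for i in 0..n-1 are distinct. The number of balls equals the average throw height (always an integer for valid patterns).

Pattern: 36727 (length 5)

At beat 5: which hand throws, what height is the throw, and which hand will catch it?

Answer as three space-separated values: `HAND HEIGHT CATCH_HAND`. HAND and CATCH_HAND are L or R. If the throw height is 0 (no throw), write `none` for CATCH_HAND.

Beat 5: 5 mod 2 = 1, so hand = R
Throw height = pattern[5 mod 5] = pattern[0] = 3
Lands at beat 5+3=8, 8 mod 2 = 0, so catch hand = L

Answer: R 3 L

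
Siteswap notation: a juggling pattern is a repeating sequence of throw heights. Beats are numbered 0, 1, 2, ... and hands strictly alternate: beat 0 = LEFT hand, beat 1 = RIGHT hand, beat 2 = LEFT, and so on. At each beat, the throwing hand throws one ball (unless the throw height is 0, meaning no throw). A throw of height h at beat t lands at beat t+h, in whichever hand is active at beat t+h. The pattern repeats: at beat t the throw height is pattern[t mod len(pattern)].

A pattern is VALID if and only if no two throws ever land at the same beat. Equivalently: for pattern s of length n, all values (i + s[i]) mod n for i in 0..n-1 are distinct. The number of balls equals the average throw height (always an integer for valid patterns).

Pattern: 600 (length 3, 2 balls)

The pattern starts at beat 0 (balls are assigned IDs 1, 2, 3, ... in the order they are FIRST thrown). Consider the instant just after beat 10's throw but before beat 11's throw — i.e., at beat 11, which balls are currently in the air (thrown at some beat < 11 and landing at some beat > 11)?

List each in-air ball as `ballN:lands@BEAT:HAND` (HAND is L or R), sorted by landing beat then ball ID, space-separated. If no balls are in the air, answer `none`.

Beat 0 (L): throw ball1 h=6 -> lands@6:L; in-air after throw: [b1@6:L]
Beat 3 (R): throw ball2 h=6 -> lands@9:R; in-air after throw: [b1@6:L b2@9:R]
Beat 6 (L): throw ball1 h=6 -> lands@12:L; in-air after throw: [b2@9:R b1@12:L]
Beat 9 (R): throw ball2 h=6 -> lands@15:R; in-air after throw: [b1@12:L b2@15:R]

Answer: ball1:lands@12:L ball2:lands@15:R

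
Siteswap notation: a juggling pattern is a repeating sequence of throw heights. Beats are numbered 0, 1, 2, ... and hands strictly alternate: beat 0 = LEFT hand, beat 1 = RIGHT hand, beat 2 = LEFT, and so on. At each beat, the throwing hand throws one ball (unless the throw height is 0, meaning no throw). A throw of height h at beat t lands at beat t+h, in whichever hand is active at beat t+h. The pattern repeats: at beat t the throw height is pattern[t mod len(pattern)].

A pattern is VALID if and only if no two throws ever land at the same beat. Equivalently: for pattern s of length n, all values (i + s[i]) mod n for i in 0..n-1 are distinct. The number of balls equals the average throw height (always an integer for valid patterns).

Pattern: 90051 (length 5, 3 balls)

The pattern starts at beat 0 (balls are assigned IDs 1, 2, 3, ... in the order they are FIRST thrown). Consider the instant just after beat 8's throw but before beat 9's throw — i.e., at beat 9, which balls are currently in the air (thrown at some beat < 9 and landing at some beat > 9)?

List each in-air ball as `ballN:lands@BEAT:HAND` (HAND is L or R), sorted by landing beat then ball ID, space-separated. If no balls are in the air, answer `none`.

Answer: ball2:lands@13:R ball3:lands@14:L

Derivation:
Beat 0 (L): throw ball1 h=9 -> lands@9:R; in-air after throw: [b1@9:R]
Beat 3 (R): throw ball2 h=5 -> lands@8:L; in-air after throw: [b2@8:L b1@9:R]
Beat 4 (L): throw ball3 h=1 -> lands@5:R; in-air after throw: [b3@5:R b2@8:L b1@9:R]
Beat 5 (R): throw ball3 h=9 -> lands@14:L; in-air after throw: [b2@8:L b1@9:R b3@14:L]
Beat 8 (L): throw ball2 h=5 -> lands@13:R; in-air after throw: [b1@9:R b2@13:R b3@14:L]
Beat 9 (R): throw ball1 h=1 -> lands@10:L; in-air after throw: [b1@10:L b2@13:R b3@14:L]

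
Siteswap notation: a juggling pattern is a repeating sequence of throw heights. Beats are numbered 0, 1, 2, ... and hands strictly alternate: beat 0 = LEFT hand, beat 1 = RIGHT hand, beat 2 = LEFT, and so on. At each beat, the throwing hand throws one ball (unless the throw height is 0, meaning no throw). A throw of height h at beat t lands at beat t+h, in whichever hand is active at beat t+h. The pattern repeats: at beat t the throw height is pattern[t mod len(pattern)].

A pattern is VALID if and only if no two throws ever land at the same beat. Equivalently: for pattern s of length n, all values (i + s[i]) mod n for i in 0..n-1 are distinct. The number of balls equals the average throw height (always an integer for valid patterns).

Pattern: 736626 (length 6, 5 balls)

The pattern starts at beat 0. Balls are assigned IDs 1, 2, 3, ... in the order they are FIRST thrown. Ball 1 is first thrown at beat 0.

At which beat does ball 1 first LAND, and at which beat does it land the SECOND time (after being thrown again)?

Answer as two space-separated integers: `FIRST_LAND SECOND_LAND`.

Beat 0 (L): throw ball1 h=7 -> lands@7:R; in-air after throw: [b1@7:R]
Beat 1 (R): throw ball2 h=3 -> lands@4:L; in-air after throw: [b2@4:L b1@7:R]
Beat 2 (L): throw ball3 h=6 -> lands@8:L; in-air after throw: [b2@4:L b1@7:R b3@8:L]
Beat 3 (R): throw ball4 h=6 -> lands@9:R; in-air after throw: [b2@4:L b1@7:R b3@8:L b4@9:R]
Beat 4 (L): throw ball2 h=2 -> lands@6:L; in-air after throw: [b2@6:L b1@7:R b3@8:L b4@9:R]
Beat 5 (R): throw ball5 h=6 -> lands@11:R; in-air after throw: [b2@6:L b1@7:R b3@8:L b4@9:R b5@11:R]
Beat 6 (L): throw ball2 h=7 -> lands@13:R; in-air after throw: [b1@7:R b3@8:L b4@9:R b5@11:R b2@13:R]
Beat 7 (R): throw ball1 h=3 -> lands@10:L; in-air after throw: [b3@8:L b4@9:R b1@10:L b5@11:R b2@13:R]
Beat 8 (L): throw ball3 h=6 -> lands@14:L; in-air after throw: [b4@9:R b1@10:L b5@11:R b2@13:R b3@14:L]
Beat 9 (R): throw ball4 h=6 -> lands@15:R; in-air after throw: [b1@10:L b5@11:R b2@13:R b3@14:L b4@15:R]
Beat 10 (L): throw ball1 h=2 -> lands@12:L; in-air after throw: [b5@11:R b1@12:L b2@13:R b3@14:L b4@15:R]
Ball 1: thrown@0 h=7 -> first land @7; rethrown@7 h=3 -> second land @10

Answer: 7 10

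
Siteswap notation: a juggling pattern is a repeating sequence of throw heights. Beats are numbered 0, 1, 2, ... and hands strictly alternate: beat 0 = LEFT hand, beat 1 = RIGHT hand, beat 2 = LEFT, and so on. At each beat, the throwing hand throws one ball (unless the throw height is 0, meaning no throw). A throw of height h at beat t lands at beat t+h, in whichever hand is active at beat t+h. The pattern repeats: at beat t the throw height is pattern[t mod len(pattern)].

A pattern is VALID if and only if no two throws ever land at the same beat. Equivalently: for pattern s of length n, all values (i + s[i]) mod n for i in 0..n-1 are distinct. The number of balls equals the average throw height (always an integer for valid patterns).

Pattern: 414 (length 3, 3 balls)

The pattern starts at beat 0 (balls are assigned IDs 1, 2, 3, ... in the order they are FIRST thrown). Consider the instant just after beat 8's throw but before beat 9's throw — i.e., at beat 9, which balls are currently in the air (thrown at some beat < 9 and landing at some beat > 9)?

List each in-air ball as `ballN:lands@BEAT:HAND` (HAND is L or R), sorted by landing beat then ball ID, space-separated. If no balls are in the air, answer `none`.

Answer: ball2:lands@10:L ball3:lands@12:L

Derivation:
Beat 0 (L): throw ball1 h=4 -> lands@4:L; in-air after throw: [b1@4:L]
Beat 1 (R): throw ball2 h=1 -> lands@2:L; in-air after throw: [b2@2:L b1@4:L]
Beat 2 (L): throw ball2 h=4 -> lands@6:L; in-air after throw: [b1@4:L b2@6:L]
Beat 3 (R): throw ball3 h=4 -> lands@7:R; in-air after throw: [b1@4:L b2@6:L b3@7:R]
Beat 4 (L): throw ball1 h=1 -> lands@5:R; in-air after throw: [b1@5:R b2@6:L b3@7:R]
Beat 5 (R): throw ball1 h=4 -> lands@9:R; in-air after throw: [b2@6:L b3@7:R b1@9:R]
Beat 6 (L): throw ball2 h=4 -> lands@10:L; in-air after throw: [b3@7:R b1@9:R b2@10:L]
Beat 7 (R): throw ball3 h=1 -> lands@8:L; in-air after throw: [b3@8:L b1@9:R b2@10:L]
Beat 8 (L): throw ball3 h=4 -> lands@12:L; in-air after throw: [b1@9:R b2@10:L b3@12:L]
Beat 9 (R): throw ball1 h=4 -> lands@13:R; in-air after throw: [b2@10:L b3@12:L b1@13:R]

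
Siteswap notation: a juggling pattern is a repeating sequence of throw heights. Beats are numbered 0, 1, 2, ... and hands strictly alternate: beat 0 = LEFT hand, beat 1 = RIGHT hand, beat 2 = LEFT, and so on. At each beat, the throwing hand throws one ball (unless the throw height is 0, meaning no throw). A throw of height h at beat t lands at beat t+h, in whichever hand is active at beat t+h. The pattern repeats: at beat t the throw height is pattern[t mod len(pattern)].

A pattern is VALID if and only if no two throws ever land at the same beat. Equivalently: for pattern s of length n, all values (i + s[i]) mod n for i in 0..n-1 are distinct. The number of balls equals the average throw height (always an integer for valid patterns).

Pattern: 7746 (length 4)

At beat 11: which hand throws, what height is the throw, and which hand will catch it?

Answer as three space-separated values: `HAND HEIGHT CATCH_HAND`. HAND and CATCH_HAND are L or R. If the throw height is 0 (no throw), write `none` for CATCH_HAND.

Beat 11: 11 mod 2 = 1, so hand = R
Throw height = pattern[11 mod 4] = pattern[3] = 6
Lands at beat 11+6=17, 17 mod 2 = 1, so catch hand = R

Answer: R 6 R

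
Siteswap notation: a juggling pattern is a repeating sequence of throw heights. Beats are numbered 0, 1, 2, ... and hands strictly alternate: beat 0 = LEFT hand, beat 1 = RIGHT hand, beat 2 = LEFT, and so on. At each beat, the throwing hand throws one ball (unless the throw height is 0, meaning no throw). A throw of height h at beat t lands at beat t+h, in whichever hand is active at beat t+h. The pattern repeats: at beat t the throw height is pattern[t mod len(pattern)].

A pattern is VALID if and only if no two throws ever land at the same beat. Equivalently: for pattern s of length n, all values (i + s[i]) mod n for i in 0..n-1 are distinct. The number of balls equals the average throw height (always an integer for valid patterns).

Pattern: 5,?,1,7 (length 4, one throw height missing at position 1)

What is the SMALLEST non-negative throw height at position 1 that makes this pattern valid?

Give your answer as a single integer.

i=0: (0 + 5) mod 4 = 1
i=1: s[i]=? (unknown)
i=2: (2 + 1) mod 4 = 3
i=3: (3 + 7) mod 4 = 2
Known residues: [1, 2, 3]; need a permutation of 0..3, so missing residue r = 0
Need (1 + s) mod 4 = 0; smallest s = (0 - 1) mod 4 = 3

Answer: 3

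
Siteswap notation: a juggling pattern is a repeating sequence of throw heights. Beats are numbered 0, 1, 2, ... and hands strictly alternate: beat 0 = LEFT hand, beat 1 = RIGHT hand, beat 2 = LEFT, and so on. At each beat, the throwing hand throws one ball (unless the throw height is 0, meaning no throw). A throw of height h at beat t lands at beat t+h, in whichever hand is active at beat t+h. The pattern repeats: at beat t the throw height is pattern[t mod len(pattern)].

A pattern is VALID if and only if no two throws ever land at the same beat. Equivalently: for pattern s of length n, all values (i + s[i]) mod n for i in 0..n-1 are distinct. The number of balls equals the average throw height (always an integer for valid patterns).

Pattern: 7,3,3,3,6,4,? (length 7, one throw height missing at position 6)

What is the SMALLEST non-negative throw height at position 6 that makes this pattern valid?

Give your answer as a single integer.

i=0: (0 + 7) mod 7 = 0
i=1: (1 + 3) mod 7 = 4
i=2: (2 + 3) mod 7 = 5
i=3: (3 + 3) mod 7 = 6
i=4: (4 + 6) mod 7 = 3
i=5: (5 + 4) mod 7 = 2
i=6: s[i]=? (unknown)
Known residues: [0, 2, 3, 4, 5, 6]; need a permutation of 0..6, so missing residue r = 1
Need (6 + s) mod 7 = 1; smallest s = (1 - 6) mod 7 = 2

Answer: 2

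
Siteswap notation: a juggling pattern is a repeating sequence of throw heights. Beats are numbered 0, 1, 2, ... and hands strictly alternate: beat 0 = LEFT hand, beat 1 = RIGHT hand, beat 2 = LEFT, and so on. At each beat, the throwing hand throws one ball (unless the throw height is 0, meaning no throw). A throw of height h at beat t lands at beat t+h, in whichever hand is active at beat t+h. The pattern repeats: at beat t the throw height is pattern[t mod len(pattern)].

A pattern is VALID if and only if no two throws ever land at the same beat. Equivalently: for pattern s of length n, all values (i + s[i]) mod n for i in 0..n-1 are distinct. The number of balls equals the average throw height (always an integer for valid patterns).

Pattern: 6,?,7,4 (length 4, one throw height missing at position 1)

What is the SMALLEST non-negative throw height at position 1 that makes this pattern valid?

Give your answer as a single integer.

Answer: 3

Derivation:
i=0: (0 + 6) mod 4 = 2
i=1: s[i]=? (unknown)
i=2: (2 + 7) mod 4 = 1
i=3: (3 + 4) mod 4 = 3
Known residues: [1, 2, 3]; need a permutation of 0..3, so missing residue r = 0
Need (1 + s) mod 4 = 0; smallest s = (0 - 1) mod 4 = 3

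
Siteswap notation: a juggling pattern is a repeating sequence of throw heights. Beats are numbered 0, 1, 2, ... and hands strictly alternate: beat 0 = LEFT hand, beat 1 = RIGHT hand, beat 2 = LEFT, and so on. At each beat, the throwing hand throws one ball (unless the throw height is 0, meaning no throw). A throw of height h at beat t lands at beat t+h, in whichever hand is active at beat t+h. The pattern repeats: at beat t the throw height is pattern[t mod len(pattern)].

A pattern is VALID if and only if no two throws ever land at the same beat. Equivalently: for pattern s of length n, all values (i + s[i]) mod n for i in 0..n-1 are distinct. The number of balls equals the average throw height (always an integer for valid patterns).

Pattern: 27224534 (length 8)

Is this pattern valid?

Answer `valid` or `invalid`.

i=0: (i + s[i]) mod n = (0 + 2) mod 8 = 2
i=1: (i + s[i]) mod n = (1 + 7) mod 8 = 0
i=2: (i + s[i]) mod n = (2 + 2) mod 8 = 4
i=3: (i + s[i]) mod n = (3 + 2) mod 8 = 5
i=4: (i + s[i]) mod n = (4 + 4) mod 8 = 0
i=5: (i + s[i]) mod n = (5 + 5) mod 8 = 2
i=6: (i + s[i]) mod n = (6 + 3) mod 8 = 1
i=7: (i + s[i]) mod n = (7 + 4) mod 8 = 3
Residues: [2, 0, 4, 5, 0, 2, 1, 3], distinct: False

Answer: invalid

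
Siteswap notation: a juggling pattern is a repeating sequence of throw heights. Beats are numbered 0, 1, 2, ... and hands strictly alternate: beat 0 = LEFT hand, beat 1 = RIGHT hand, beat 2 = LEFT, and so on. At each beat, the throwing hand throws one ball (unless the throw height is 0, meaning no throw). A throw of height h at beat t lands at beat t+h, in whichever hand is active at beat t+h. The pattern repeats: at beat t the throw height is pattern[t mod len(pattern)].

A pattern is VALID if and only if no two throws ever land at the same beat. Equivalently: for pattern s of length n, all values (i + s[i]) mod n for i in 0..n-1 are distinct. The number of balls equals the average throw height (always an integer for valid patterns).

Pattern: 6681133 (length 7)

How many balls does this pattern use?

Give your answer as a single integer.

Pattern = [6, 6, 8, 1, 1, 3, 3], length n = 7
  position 0: throw height = 6, running sum = 6
  position 1: throw height = 6, running sum = 12
  position 2: throw height = 8, running sum = 20
  position 3: throw height = 1, running sum = 21
  position 4: throw height = 1, running sum = 22
  position 5: throw height = 3, running sum = 25
  position 6: throw height = 3, running sum = 28
Total sum = 28; balls = sum / n = 28 / 7 = 4

Answer: 4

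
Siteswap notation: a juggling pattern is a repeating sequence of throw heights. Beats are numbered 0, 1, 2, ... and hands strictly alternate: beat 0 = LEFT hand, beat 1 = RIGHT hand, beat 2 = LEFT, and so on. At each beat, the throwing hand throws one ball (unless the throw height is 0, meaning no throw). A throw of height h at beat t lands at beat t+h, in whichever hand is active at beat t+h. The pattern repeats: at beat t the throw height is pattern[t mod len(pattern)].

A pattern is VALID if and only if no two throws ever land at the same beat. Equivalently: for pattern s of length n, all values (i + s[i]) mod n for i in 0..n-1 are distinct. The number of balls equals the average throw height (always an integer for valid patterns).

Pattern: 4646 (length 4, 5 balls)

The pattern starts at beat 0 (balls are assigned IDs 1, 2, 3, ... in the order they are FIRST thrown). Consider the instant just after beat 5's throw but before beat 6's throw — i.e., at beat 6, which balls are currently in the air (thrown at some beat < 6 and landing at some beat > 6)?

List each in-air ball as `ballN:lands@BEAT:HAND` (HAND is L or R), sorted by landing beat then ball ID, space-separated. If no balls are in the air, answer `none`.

Answer: ball2:lands@7:R ball1:lands@8:L ball4:lands@9:R ball5:lands@11:R

Derivation:
Beat 0 (L): throw ball1 h=4 -> lands@4:L; in-air after throw: [b1@4:L]
Beat 1 (R): throw ball2 h=6 -> lands@7:R; in-air after throw: [b1@4:L b2@7:R]
Beat 2 (L): throw ball3 h=4 -> lands@6:L; in-air after throw: [b1@4:L b3@6:L b2@7:R]
Beat 3 (R): throw ball4 h=6 -> lands@9:R; in-air after throw: [b1@4:L b3@6:L b2@7:R b4@9:R]
Beat 4 (L): throw ball1 h=4 -> lands@8:L; in-air after throw: [b3@6:L b2@7:R b1@8:L b4@9:R]
Beat 5 (R): throw ball5 h=6 -> lands@11:R; in-air after throw: [b3@6:L b2@7:R b1@8:L b4@9:R b5@11:R]
Beat 6 (L): throw ball3 h=4 -> lands@10:L; in-air after throw: [b2@7:R b1@8:L b4@9:R b3@10:L b5@11:R]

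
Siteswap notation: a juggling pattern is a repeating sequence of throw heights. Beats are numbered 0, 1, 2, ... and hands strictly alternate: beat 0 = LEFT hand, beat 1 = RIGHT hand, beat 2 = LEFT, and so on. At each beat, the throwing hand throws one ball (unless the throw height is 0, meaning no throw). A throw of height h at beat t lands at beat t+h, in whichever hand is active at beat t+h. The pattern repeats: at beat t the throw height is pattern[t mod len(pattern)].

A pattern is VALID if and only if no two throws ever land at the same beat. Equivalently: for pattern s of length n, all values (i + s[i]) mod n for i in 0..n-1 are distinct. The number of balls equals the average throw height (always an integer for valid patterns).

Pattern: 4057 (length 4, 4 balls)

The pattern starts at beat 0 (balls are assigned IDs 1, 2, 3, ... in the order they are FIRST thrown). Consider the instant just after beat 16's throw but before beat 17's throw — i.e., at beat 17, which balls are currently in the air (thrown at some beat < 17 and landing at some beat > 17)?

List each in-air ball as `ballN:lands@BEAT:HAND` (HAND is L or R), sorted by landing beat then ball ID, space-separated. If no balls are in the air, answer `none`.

Beat 0 (L): throw ball1 h=4 -> lands@4:L; in-air after throw: [b1@4:L]
Beat 2 (L): throw ball2 h=5 -> lands@7:R; in-air after throw: [b1@4:L b2@7:R]
Beat 3 (R): throw ball3 h=7 -> lands@10:L; in-air after throw: [b1@4:L b2@7:R b3@10:L]
Beat 4 (L): throw ball1 h=4 -> lands@8:L; in-air after throw: [b2@7:R b1@8:L b3@10:L]
Beat 6 (L): throw ball4 h=5 -> lands@11:R; in-air after throw: [b2@7:R b1@8:L b3@10:L b4@11:R]
Beat 7 (R): throw ball2 h=7 -> lands@14:L; in-air after throw: [b1@8:L b3@10:L b4@11:R b2@14:L]
Beat 8 (L): throw ball1 h=4 -> lands@12:L; in-air after throw: [b3@10:L b4@11:R b1@12:L b2@14:L]
Beat 10 (L): throw ball3 h=5 -> lands@15:R; in-air after throw: [b4@11:R b1@12:L b2@14:L b3@15:R]
Beat 11 (R): throw ball4 h=7 -> lands@18:L; in-air after throw: [b1@12:L b2@14:L b3@15:R b4@18:L]
Beat 12 (L): throw ball1 h=4 -> lands@16:L; in-air after throw: [b2@14:L b3@15:R b1@16:L b4@18:L]
Beat 14 (L): throw ball2 h=5 -> lands@19:R; in-air after throw: [b3@15:R b1@16:L b4@18:L b2@19:R]
Beat 15 (R): throw ball3 h=7 -> lands@22:L; in-air after throw: [b1@16:L b4@18:L b2@19:R b3@22:L]
Beat 16 (L): throw ball1 h=4 -> lands@20:L; in-air after throw: [b4@18:L b2@19:R b1@20:L b3@22:L]

Answer: ball4:lands@18:L ball2:lands@19:R ball1:lands@20:L ball3:lands@22:L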